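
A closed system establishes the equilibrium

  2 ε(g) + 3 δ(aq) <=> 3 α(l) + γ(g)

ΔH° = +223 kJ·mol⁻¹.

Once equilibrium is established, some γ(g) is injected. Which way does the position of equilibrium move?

Adding γ (g), a product, drives the reaction to the left.

left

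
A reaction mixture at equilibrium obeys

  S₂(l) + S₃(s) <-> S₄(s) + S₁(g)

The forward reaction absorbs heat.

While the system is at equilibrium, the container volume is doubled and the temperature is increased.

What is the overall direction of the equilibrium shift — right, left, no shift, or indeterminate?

right

Gas moles: reactants 0, products 1 (Δn_gas = +1). Expansion shifts the system toward the side with more moles of gas — to the right.
The forward reaction is endothermic. Raising T favours the endothermic direction — shift to the right.
All effects act in the same direction — net shift to the right.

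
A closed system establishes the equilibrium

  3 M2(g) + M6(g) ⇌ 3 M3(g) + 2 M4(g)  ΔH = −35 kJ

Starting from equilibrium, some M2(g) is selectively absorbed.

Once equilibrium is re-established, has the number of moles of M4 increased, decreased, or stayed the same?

decreases

Removing M2 (g), a reactant, drives the reaction to the left.
The net shift is to the left. M4 is a product, so its amount decreases.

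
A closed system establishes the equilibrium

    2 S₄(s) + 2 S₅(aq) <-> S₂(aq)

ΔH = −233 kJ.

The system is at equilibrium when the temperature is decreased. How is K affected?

K depends on temperature via the van 't Hoff relation. The forward reaction is exothermic, so lowering T increases K.

increases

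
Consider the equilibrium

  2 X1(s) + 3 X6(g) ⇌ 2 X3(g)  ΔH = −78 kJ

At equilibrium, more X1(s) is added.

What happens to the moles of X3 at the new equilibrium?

unchanged

X1 is a pure solid; its activity is 1 regardless of amount, so Q is unaffected — no shift from this change.
No net shift occurs, so the amount of X3 is unchanged.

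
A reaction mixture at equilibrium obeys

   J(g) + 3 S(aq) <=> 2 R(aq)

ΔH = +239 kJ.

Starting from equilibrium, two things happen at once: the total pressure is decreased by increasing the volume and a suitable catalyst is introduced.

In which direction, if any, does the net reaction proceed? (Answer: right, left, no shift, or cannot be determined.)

left

Gas moles: reactants 1, products 0 (Δn_gas = -1). Expansion shifts the system toward the side with more moles of gas — to the left.
A catalyst speeds both forward and reverse rates equally; it changes neither Q nor K — no shift from this change.
Only the nonzero effect(s) matter; the net shift is to the left.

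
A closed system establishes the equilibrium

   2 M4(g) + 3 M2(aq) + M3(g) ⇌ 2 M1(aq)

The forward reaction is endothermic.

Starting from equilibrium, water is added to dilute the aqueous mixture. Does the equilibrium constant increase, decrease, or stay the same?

The equilibrium constant depends only on temperature. This perturbation may move the position of equilibrium, but since T is unchanged, K itself is unchanged.

unchanged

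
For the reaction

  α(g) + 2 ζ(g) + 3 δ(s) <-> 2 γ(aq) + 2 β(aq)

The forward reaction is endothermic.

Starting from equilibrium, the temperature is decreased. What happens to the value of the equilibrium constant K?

decreases

K depends on temperature via the van 't Hoff relation. The forward reaction is endothermic, so lowering T decreases K.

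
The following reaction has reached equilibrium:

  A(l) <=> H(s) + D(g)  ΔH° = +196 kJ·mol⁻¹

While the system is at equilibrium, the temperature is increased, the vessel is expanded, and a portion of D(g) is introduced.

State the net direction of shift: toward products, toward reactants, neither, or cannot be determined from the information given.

cannot be determined

The forward reaction is endothermic. Raising T favours the endothermic direction — shift to the right.
Gas moles: reactants 0, products 1 (Δn_gas = +1). Expansion shifts the system toward the side with more moles of gas — to the right.
Adding D (g), a product, drives the reaction to the left.
The individual effects push in opposite directions; without quantitative information the net direction cannot be determined.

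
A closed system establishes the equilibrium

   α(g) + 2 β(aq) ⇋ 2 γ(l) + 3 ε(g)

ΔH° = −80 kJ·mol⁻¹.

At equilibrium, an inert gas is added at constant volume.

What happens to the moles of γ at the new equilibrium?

unchanged

At constant volume, adding an inert gas leaves every reacting species' partial pressure unchanged, so Q is unchanged — no shift from this change.
No net shift occurs, so the amount of γ is unchanged.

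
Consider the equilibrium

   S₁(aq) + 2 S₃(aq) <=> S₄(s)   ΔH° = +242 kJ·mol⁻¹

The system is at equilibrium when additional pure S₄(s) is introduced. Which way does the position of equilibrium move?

no shift

S₄ is a pure solid; its activity is 1 regardless of amount, so Q is unaffected — no shift from this change.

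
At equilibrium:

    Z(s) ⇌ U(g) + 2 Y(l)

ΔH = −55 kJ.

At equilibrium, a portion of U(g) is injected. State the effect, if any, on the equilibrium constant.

unchanged

The equilibrium constant depends only on temperature. This perturbation may move the position of equilibrium, but since T is unchanged, K itself is unchanged.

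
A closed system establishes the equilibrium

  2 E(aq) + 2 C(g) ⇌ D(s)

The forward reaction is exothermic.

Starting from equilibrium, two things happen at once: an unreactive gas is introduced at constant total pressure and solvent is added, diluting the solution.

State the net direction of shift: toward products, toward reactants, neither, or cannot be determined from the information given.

Adding inert gas at constant total pressure expands the volume and lowers every reacting partial pressure. With Δn_gas = 0 − 2 = -2, Q moves away from K toward the side with fewer gas moles, so the system shifts toward the side with more gas moles — to the left.
Dilution lowers every aqueous concentration by the same factor. Δn_aq = 0 − 2 = -2, so the system shifts toward the side with more dissolved moles — to the left.
All effects act in the same direction — net shift to the left.

left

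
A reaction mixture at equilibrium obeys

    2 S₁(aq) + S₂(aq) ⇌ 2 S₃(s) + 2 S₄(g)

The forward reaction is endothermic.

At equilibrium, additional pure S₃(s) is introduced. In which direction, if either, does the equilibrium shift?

S₃ is a pure solid; its activity is 1 regardless of amount, so Q is unaffected — no shift from this change.

no shift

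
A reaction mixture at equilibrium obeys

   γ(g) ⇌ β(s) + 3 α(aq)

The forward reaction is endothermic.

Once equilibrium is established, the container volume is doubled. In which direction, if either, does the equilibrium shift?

left

Gas moles: reactants 1, products 0 (Δn_gas = -1). Expansion shifts the system toward the side with more moles of gas — to the left.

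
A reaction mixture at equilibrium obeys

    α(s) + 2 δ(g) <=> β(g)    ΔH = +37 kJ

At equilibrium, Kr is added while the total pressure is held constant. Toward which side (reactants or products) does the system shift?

left

Adding inert gas at constant total pressure expands the volume and lowers every reacting partial pressure. With Δn_gas = 1 − 2 = -1, Q moves away from K toward the side with fewer gas moles, so the system shifts toward the side with more gas moles — to the left.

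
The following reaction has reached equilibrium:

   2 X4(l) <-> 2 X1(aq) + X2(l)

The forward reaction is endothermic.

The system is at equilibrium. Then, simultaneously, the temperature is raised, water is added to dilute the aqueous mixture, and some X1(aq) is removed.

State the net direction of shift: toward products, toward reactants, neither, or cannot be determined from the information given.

right

The forward reaction is endothermic. Raising T favours the endothermic direction — shift to the right.
Dilution lowers every aqueous concentration by the same factor. Δn_aq = 2 − 0 = +2, so the system shifts toward the side with more dissolved moles — to the right.
Removing X1 (aq), a product, drives the reaction to the right.
All effects act in the same direction — net shift to the right.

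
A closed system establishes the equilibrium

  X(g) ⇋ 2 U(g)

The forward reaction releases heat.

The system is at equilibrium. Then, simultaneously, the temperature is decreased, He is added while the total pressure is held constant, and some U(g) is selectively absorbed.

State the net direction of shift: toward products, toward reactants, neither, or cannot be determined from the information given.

The forward reaction is exothermic. Lowering T favours the exothermic direction — shift to the right.
Adding inert gas at constant total pressure expands the volume and lowers every reacting partial pressure. With Δn_gas = 2 − 1 = +1, Q moves away from K toward the side with fewer gas moles, so the system shifts toward the side with more gas moles — to the right.
Removing U (g), a product, drives the reaction to the right.
All effects act in the same direction — net shift to the right.

right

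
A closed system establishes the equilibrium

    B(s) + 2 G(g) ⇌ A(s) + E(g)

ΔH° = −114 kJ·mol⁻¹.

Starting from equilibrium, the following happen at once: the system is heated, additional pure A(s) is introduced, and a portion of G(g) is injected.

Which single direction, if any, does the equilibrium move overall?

The forward reaction is exothermic. Raising T favours the endothermic direction — shift to the left.
A is a pure solid; its activity is 1 regardless of amount, so Q is unaffected — no shift from this change.
Adding G (g), a reactant, drives the reaction to the right.
The individual effects push in opposite directions; without quantitative information the net direction cannot be determined.

cannot be determined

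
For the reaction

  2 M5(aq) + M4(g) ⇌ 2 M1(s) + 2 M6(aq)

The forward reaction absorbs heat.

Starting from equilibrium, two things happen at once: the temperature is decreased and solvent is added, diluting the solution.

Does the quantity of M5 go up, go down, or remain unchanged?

The forward reaction is endothermic. Lowering T favours the exothermic direction — shift to the left.
Dilution scales every aqueous concentration by the same factor. Δn_aq = 2 − 2 = 0, so Q is unchanged — no shift.
The net shift is to the left. M5 is a reactant, so its amount increases.

increases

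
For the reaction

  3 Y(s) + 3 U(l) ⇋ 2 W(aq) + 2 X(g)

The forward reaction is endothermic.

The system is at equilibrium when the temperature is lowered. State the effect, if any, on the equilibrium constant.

decreases

K depends on temperature via the van 't Hoff relation. The forward reaction is endothermic, so lowering T decreases K.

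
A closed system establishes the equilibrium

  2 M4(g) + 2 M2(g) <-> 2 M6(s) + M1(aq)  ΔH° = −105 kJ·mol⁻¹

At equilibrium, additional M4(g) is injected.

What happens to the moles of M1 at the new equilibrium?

increases

Adding M4 (g), a reactant, drives the reaction to the right.
The net shift is to the right. M1 is a product, so its amount increases.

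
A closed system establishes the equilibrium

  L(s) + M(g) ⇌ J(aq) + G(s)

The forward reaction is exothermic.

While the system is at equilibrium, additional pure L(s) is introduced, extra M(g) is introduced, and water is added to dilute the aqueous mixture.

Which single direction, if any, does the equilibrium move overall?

right

L is a pure solid; its activity is 1 regardless of amount, so Q is unaffected — no shift from this change.
Adding M (g), a reactant, drives the reaction to the right.
Dilution lowers every aqueous concentration by the same factor. Δn_aq = 1 − 0 = +1, so the system shifts toward the side with more dissolved moles — to the right.
Only the nonzero effect(s) matter; the net shift is to the right.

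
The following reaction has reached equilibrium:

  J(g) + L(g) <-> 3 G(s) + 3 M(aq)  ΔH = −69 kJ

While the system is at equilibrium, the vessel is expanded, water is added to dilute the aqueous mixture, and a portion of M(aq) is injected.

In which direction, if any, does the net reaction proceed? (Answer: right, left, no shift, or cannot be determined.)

cannot be determined

Gas moles: reactants 2, products 0 (Δn_gas = -2). Expansion shifts the system toward the side with more moles of gas — to the left.
Dilution lowers every aqueous concentration by the same factor. Δn_aq = 3 − 0 = +3, so the system shifts toward the side with more dissolved moles — to the right.
Adding M (aq), a product, drives the reaction to the left.
The individual effects push in opposite directions; without quantitative information the net direction cannot be determined.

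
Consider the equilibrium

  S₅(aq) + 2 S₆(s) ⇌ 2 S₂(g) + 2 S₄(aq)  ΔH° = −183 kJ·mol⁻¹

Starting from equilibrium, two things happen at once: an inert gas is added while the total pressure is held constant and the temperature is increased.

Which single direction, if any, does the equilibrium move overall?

cannot be determined

Adding inert gas at constant total pressure expands the volume and lowers every reacting partial pressure. With Δn_gas = 2 − 0 = +2, Q moves away from K toward the side with fewer gas moles, so the system shifts toward the side with more gas moles — to the right.
The forward reaction is exothermic. Raising T favours the endothermic direction — shift to the left.
The individual effects push in opposite directions; without quantitative information the net direction cannot be determined.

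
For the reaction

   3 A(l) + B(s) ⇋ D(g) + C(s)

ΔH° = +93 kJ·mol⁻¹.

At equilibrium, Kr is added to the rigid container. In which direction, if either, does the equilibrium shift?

At constant volume, adding an inert gas leaves every reacting species' partial pressure unchanged, so Q is unchanged — no shift from this change.

no shift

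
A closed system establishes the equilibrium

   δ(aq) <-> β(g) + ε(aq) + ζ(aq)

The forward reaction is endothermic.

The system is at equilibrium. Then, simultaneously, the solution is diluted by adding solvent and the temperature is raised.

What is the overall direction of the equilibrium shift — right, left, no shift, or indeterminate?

Dilution lowers every aqueous concentration by the same factor. Δn_aq = 2 − 1 = +1, so the system shifts toward the side with more dissolved moles — to the right.
The forward reaction is endothermic. Raising T favours the endothermic direction — shift to the right.
All effects act in the same direction — net shift to the right.

right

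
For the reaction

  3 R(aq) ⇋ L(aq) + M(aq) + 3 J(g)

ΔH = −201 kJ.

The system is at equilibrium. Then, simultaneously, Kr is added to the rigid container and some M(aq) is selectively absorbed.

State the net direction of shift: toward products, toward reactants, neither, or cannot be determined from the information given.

At constant volume, adding an inert gas leaves every reacting species' partial pressure unchanged, so Q is unchanged — no shift from this change.
Removing M (aq), a product, drives the reaction to the right.
Only the nonzero effect(s) matter; the net shift is to the right.

right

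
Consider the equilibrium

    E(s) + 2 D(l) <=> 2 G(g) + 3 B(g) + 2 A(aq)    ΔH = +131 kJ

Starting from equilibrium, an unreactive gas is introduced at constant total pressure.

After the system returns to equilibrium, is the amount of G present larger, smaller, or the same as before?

increases

Adding inert gas at constant total pressure expands the volume and lowers every reacting partial pressure. With Δn_gas = 5 − 0 = +5, Q moves away from K toward the side with fewer gas moles, so the system shifts toward the side with more gas moles — to the right.
The net shift is to the right. G is a product, so its amount increases.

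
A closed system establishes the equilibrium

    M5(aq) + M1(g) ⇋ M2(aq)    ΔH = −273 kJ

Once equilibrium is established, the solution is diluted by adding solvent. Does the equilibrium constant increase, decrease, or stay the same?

The equilibrium constant depends only on temperature. This perturbation changes neither the position of equilibrium nor K.

unchanged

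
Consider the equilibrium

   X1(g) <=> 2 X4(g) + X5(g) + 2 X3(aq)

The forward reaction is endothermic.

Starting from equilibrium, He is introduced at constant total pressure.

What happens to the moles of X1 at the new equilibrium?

Adding inert gas at constant total pressure expands the volume and lowers every reacting partial pressure. With Δn_gas = 3 − 1 = +2, Q moves away from K toward the side with fewer gas moles, so the system shifts toward the side with more gas moles — to the right.
The net shift is to the right. X1 is a reactant, so its amount decreases.

decreases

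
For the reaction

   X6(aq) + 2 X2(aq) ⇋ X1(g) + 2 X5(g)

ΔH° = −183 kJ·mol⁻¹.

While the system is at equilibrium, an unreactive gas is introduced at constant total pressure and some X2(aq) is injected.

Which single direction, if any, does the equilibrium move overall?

Adding inert gas at constant total pressure expands the volume and lowers every reacting partial pressure. With Δn_gas = 3 − 0 = +3, Q moves away from K toward the side with fewer gas moles, so the system shifts toward the side with more gas moles — to the right.
Adding X2 (aq), a reactant, drives the reaction to the right.
All effects act in the same direction — net shift to the right.

right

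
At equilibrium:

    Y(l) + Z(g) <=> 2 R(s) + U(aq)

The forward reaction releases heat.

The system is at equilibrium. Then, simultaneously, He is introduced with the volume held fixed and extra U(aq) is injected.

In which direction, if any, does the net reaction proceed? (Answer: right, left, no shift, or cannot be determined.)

left

At constant volume, adding an inert gas leaves every reacting species' partial pressure unchanged, so Q is unchanged — no shift from this change.
Adding U (aq), a product, drives the reaction to the left.
Only the nonzero effect(s) matter; the net shift is to the left.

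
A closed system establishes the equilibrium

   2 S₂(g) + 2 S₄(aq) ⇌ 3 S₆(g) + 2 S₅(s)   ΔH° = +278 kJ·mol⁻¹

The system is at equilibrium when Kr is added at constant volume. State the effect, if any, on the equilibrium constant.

The equilibrium constant depends only on temperature. This perturbation changes neither the position of equilibrium nor K.

unchanged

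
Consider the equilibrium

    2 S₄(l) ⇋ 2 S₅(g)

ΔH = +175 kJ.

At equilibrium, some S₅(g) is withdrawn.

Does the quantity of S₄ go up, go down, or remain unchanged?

Removing S₅ (g), a product, drives the reaction to the right.
The net shift is to the right. S₄ is a reactant, so its amount decreases.

decreases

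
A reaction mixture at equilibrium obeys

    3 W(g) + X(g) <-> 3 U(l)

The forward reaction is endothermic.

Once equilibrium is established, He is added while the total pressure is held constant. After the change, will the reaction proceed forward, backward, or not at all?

Adding inert gas at constant total pressure expands the volume and lowers every reacting partial pressure. With Δn_gas = 0 − 4 = -4, Q moves away from K toward the side with fewer gas moles, so the system shifts toward the side with more gas moles — to the left.

left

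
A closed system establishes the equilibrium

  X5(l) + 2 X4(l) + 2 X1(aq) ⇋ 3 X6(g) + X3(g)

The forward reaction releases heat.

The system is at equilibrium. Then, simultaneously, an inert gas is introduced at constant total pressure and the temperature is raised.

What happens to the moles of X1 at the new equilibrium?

Adding inert gas at constant total pressure expands the volume and lowers every reacting partial pressure. With Δn_gas = 4 − 0 = +4, Q moves away from K toward the side with fewer gas moles, so the system shifts toward the side with more gas moles — to the right.
The forward reaction is exothermic. Raising T favours the endothermic direction — shift to the left.
The two effects oppose each other, so the net shift — and hence the change in X1 — cannot be determined from the given information.

cannot be determined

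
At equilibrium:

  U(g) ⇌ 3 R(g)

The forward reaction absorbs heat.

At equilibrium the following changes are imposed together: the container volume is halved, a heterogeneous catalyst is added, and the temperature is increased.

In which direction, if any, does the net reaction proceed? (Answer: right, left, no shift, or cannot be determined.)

cannot be determined

Gas moles: reactants 1, products 3 (Δn_gas = +2). Compression shifts the system toward the side with fewer moles of gas — to the left.
A catalyst speeds both forward and reverse rates equally; it changes neither Q nor K — no shift from this change.
The forward reaction is endothermic. Raising T favours the endothermic direction — shift to the right.
The individual effects push in opposite directions; without quantitative information the net direction cannot be determined.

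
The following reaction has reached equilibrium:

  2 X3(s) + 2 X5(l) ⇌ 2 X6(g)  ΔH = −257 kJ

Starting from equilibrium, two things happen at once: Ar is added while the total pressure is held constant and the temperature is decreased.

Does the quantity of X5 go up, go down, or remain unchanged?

Adding inert gas at constant total pressure expands the volume and lowers every reacting partial pressure. With Δn_gas = 2 − 0 = +2, Q moves away from K toward the side with fewer gas moles, so the system shifts toward the side with more gas moles — to the right.
The forward reaction is exothermic. Lowering T favours the exothermic direction — shift to the right.
The net shift is to the right. X5 is a reactant, so its amount decreases.

decreases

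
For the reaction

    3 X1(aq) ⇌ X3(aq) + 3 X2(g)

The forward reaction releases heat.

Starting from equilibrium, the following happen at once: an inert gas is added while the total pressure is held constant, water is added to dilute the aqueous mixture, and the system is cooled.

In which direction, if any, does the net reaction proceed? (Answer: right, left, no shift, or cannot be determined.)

Adding inert gas at constant total pressure expands the volume and lowers every reacting partial pressure. With Δn_gas = 3 − 0 = +3, Q moves away from K toward the side with fewer gas moles, so the system shifts toward the side with more gas moles — to the right.
Dilution lowers every aqueous concentration by the same factor. Δn_aq = 1 − 3 = -2, so the system shifts toward the side with more dissolved moles — to the left.
The forward reaction is exothermic. Lowering T favours the exothermic direction — shift to the right.
The individual effects push in opposite directions; without quantitative information the net direction cannot be determined.

cannot be determined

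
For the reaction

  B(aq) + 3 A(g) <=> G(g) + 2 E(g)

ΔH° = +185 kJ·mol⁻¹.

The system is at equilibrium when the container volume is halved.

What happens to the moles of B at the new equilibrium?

Gas moles: reactants 3, products 3. Δn_gas = 0, so a volume change leaves Q equal to K — no shift from this change.
No net shift occurs, so the amount of B is unchanged.

unchanged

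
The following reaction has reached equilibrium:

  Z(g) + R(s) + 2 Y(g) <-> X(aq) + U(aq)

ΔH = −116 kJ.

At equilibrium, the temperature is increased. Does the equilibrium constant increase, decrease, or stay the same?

decreases

K depends on temperature via the van 't Hoff relation. The forward reaction is exothermic, so raising T decreases K.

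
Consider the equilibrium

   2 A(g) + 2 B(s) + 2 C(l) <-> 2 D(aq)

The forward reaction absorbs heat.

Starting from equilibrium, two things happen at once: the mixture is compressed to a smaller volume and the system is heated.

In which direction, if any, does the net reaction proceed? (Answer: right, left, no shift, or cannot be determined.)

Gas moles: reactants 2, products 0 (Δn_gas = -2). Compression shifts the system toward the side with fewer moles of gas — to the right.
The forward reaction is endothermic. Raising T favours the endothermic direction — shift to the right.
All effects act in the same direction — net shift to the right.

right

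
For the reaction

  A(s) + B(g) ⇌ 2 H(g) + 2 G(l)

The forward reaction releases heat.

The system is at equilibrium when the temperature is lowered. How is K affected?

K depends on temperature via the van 't Hoff relation. The forward reaction is exothermic, so lowering T increases K.

increases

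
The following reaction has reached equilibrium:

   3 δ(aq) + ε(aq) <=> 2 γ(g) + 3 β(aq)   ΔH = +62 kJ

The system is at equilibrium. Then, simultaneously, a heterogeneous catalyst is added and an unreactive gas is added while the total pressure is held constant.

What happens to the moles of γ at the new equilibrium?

A catalyst speeds both forward and reverse rates equally; it changes neither Q nor K — no shift from this change.
Adding inert gas at constant total pressure expands the volume and lowers every reacting partial pressure. With Δn_gas = 2 − 0 = +2, Q moves away from K toward the side with fewer gas moles, so the system shifts toward the side with more gas moles — to the right.
The net shift is to the right. γ is a product, so its amount increases.

increases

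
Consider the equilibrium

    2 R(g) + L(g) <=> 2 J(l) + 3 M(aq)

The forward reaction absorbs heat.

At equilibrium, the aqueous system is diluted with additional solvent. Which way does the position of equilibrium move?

right

Dilution lowers every aqueous concentration by the same factor. Δn_aq = 3 − 0 = +3, so the system shifts toward the side with more dissolved moles — to the right.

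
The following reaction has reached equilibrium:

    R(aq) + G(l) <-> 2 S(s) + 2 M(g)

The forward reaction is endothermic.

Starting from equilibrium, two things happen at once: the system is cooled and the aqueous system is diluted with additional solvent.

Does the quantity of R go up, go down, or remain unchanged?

The forward reaction is endothermic. Lowering T favours the exothermic direction — shift to the left.
Dilution lowers every aqueous concentration by the same factor. Δn_aq = 0 − 1 = -1, so the system shifts toward the side with more dissolved moles — to the left.
The net shift is to the left. R is a reactant, so its amount increases.

increases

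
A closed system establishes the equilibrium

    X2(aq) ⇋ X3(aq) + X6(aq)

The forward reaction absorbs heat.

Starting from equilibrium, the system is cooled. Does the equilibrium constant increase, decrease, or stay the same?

K depends on temperature via the van 't Hoff relation. The forward reaction is endothermic, so lowering T decreases K.

decreases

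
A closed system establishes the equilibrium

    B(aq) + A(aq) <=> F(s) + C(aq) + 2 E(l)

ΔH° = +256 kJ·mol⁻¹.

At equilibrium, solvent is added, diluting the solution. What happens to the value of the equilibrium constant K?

The equilibrium constant depends only on temperature. This perturbation may move the position of equilibrium, but since T is unchanged, K itself is unchanged.

unchanged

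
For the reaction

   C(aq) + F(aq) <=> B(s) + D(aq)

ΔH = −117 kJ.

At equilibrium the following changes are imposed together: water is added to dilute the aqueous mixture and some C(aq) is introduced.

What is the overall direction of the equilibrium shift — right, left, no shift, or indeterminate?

Dilution lowers every aqueous concentration by the same factor. Δn_aq = 1 − 2 = -1, so the system shifts toward the side with more dissolved moles — to the left.
Adding C (aq), a reactant, drives the reaction to the right.
The individual effects push in opposite directions; without quantitative information the net direction cannot be determined.

cannot be determined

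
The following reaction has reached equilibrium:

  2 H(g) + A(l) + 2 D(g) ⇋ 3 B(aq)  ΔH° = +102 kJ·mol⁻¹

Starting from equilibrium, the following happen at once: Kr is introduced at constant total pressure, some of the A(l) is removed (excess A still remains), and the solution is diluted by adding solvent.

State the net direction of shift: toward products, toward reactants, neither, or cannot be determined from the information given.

Adding inert gas at constant total pressure expands the volume and lowers every reacting partial pressure. With Δn_gas = 0 − 4 = -4, Q moves away from K toward the side with fewer gas moles, so the system shifts toward the side with more gas moles — to the left.
A is a pure liquid; its activity is 1 regardless of amount, so Q is unaffected — no shift from this change.
Dilution lowers every aqueous concentration by the same factor. Δn_aq = 3 − 0 = +3, so the system shifts toward the side with more dissolved moles — to the right.
The individual effects push in opposite directions; without quantitative information the net direction cannot be determined.

cannot be determined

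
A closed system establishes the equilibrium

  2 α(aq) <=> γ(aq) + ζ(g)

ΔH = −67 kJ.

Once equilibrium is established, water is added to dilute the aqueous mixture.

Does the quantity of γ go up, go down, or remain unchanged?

decreases

Dilution lowers every aqueous concentration by the same factor. Δn_aq = 1 − 2 = -1, so the system shifts toward the side with more dissolved moles — to the left.
The net shift is to the left. γ is a product, so its amount decreases.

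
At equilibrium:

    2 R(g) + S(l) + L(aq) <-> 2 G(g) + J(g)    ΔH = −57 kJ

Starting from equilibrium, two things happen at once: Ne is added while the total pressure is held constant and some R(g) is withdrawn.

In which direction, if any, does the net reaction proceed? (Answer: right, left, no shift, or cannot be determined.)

Adding inert gas at constant total pressure expands the volume and lowers every reacting partial pressure. With Δn_gas = 3 − 2 = +1, Q moves away from K toward the side with fewer gas moles, so the system shifts toward the side with more gas moles — to the right.
Removing R (g), a reactant, drives the reaction to the left.
The individual effects push in opposite directions; without quantitative information the net direction cannot be determined.

cannot be determined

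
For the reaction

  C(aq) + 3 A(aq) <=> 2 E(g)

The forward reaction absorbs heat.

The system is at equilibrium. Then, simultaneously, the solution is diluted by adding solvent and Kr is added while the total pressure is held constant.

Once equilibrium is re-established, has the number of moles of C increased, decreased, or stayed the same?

Dilution lowers every aqueous concentration by the same factor. Δn_aq = 0 − 4 = -4, so the system shifts toward the side with more dissolved moles — to the left.
Adding inert gas at constant total pressure expands the volume and lowers every reacting partial pressure. With Δn_gas = 2 − 0 = +2, Q moves away from K toward the side with fewer gas moles, so the system shifts toward the side with more gas moles — to the right.
The two effects oppose each other, so the net shift — and hence the change in C — cannot be determined from the given information.

cannot be determined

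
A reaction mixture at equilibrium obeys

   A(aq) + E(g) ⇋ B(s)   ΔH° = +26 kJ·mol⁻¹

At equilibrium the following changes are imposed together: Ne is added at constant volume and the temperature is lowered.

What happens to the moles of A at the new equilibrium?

increases

At constant volume, adding an inert gas leaves every reacting species' partial pressure unchanged, so Q is unchanged — no shift from this change.
The forward reaction is endothermic. Lowering T favours the exothermic direction — shift to the left.
The net shift is to the left. A is a reactant, so its amount increases.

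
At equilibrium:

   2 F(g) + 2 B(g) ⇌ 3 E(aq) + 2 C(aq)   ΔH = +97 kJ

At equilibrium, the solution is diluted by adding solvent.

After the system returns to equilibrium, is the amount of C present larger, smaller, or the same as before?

increases

Dilution lowers every aqueous concentration by the same factor. Δn_aq = 5 − 0 = +5, so the system shifts toward the side with more dissolved moles — to the right.
The net shift is to the right. C is a product, so its amount increases.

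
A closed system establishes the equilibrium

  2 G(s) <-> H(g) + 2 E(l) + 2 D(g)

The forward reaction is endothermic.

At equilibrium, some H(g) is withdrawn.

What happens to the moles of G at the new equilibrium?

Removing H (g), a product, drives the reaction to the right.
The net shift is to the right. G is a reactant, so its amount decreases.

decreases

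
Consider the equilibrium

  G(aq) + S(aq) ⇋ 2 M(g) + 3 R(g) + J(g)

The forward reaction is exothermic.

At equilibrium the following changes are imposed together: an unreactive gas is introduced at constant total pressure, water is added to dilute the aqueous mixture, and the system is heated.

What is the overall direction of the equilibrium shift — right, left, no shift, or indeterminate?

cannot be determined

Adding inert gas at constant total pressure expands the volume and lowers every reacting partial pressure. With Δn_gas = 6 − 0 = +6, Q moves away from K toward the side with fewer gas moles, so the system shifts toward the side with more gas moles — to the right.
Dilution lowers every aqueous concentration by the same factor. Δn_aq = 0 − 2 = -2, so the system shifts toward the side with more dissolved moles — to the left.
The forward reaction is exothermic. Raising T favours the endothermic direction — shift to the left.
The individual effects push in opposite directions; without quantitative information the net direction cannot be determined.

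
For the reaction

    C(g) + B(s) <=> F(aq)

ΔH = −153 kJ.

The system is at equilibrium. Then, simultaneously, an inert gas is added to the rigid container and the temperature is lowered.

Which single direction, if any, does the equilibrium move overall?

At constant volume, adding an inert gas leaves every reacting species' partial pressure unchanged, so Q is unchanged — no shift from this change.
The forward reaction is exothermic. Lowering T favours the exothermic direction — shift to the right.
Only the nonzero effect(s) matter; the net shift is to the right.

right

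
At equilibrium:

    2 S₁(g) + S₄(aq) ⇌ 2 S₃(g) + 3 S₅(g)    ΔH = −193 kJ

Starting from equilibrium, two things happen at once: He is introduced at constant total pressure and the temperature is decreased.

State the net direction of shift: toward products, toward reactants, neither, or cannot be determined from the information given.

right

Adding inert gas at constant total pressure expands the volume and lowers every reacting partial pressure. With Δn_gas = 5 − 2 = +3, Q moves away from K toward the side with fewer gas moles, so the system shifts toward the side with more gas moles — to the right.
The forward reaction is exothermic. Lowering T favours the exothermic direction — shift to the right.
All effects act in the same direction — net shift to the right.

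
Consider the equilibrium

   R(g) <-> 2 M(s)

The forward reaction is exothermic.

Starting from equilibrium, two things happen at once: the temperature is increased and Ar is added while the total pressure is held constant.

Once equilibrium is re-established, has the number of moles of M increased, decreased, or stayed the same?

decreases

The forward reaction is exothermic. Raising T favours the endothermic direction — shift to the left.
Adding inert gas at constant total pressure expands the volume and lowers every reacting partial pressure. With Δn_gas = 0 − 1 = -1, Q moves away from K toward the side with fewer gas moles, so the system shifts toward the side with more gas moles — to the left.
The net shift is to the left. M is a product, so its amount decreases.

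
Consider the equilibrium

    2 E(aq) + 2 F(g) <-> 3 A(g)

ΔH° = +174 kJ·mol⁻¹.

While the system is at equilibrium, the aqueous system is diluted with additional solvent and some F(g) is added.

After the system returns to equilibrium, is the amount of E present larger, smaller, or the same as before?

Dilution lowers every aqueous concentration by the same factor. Δn_aq = 0 − 2 = -2, so the system shifts toward the side with more dissolved moles — to the left.
Adding F (g), a reactant, drives the reaction to the right.
The two effects oppose each other, so the net shift — and hence the change in E — cannot be determined from the given information.

cannot be determined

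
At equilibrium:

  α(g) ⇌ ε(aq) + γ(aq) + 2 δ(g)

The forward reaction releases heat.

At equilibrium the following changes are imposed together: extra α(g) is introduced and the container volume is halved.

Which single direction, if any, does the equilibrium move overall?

cannot be determined

Adding α (g), a reactant, drives the reaction to the right.
Gas moles: reactants 1, products 2 (Δn_gas = +1). Compression shifts the system toward the side with fewer moles of gas — to the left.
The individual effects push in opposite directions; without quantitative information the net direction cannot be determined.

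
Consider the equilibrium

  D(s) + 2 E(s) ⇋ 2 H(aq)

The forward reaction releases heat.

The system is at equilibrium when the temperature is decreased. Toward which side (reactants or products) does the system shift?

The forward reaction is exothermic. Lowering T favours the exothermic direction — shift to the right.

right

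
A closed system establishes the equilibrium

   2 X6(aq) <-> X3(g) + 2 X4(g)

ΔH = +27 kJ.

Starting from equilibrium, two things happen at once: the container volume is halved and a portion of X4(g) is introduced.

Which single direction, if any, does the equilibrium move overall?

left

Gas moles: reactants 0, products 3 (Δn_gas = +3). Compression shifts the system toward the side with fewer moles of gas — to the left.
Adding X4 (g), a product, drives the reaction to the left.
All effects act in the same direction — net shift to the left.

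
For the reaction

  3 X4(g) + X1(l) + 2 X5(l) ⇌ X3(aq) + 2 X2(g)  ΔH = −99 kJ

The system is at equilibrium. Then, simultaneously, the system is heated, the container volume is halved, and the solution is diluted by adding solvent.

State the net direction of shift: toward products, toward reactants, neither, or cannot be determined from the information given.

cannot be determined

The forward reaction is exothermic. Raising T favours the endothermic direction — shift to the left.
Gas moles: reactants 3, products 2 (Δn_gas = -1). Compression shifts the system toward the side with fewer moles of gas — to the right.
Dilution lowers every aqueous concentration by the same factor. Δn_aq = 1 − 0 = +1, so the system shifts toward the side with more dissolved moles — to the right.
The individual effects push in opposite directions; without quantitative information the net direction cannot be determined.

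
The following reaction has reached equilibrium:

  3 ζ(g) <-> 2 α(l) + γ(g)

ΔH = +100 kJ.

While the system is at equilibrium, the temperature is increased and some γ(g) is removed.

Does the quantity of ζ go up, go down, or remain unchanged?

decreases

The forward reaction is endothermic. Raising T favours the endothermic direction — shift to the right.
Removing γ (g), a product, drives the reaction to the right.
The net shift is to the right. ζ is a reactant, so its amount decreases.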